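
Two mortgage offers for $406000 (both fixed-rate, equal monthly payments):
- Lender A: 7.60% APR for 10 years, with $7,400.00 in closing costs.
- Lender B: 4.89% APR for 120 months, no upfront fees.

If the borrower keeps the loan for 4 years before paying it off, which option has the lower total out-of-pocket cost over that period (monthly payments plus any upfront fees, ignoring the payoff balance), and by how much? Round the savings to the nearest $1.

Lender B by $34,090

Lender A: monthly rate = 7.6%/12 = 0.0063333; payment = 406,000 × 0.0063333 / (1 − (1+0.0063333)^−120) = $4,840.51.
Lender B: monthly rate = 4.89%/12 = 0.0040750; payment = 406,000 × 0.0040750 / (1 − (1+0.0040750)^−120) = $4,284.46.
Over 48 months: Lender A costs 48 × $4,840.51 + $7,400.00 = $239,744.48; Lender B costs 48 × $4,284.46 = $205,654.08.
Lender B is cheaper by $239,744.48 − $205,654.08 = $34,090.40.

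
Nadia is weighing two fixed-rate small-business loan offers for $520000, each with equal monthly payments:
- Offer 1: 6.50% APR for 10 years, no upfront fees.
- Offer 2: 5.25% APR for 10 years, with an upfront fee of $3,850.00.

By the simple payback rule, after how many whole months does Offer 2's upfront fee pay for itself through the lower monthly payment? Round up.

12 months

Offer 1: at 6.50% the monthly rate is 0.0054167, so the payment is 520,000 × 0.0054167 / (1 − 1.0054167^−120) = $5,904.49.
Offer 2: at 5.25% the monthly rate is 0.0043750, so the payment is 520,000 × 0.0043750 / (1 − 1.0043750^−120) = $5,579.17.
Monthly savings = $5,904.49 − $5,579.17 = $325.32.
Break-even = $3,850.00 / $325.32 = 11.83 → 12 months.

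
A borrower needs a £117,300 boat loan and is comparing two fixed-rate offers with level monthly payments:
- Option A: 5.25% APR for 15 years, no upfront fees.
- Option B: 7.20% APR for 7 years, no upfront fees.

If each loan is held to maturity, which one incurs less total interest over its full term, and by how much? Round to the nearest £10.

Option A: monthly rate = 5.25%/12 = 0.0043750; payment = 117,300 × 0.0043750 / (1 − (1+0.0043750)^−180) = £942.95.
Total interest on Option A = 180 × £942.95 − £117,300 = £52,431.00.
Option B: at 7.20% the monthly rate is 0.0060000, so the payment is 117,300 × 0.0060000 / (1 − 1.0060000^−84) = £1,781.86.
Total interest on Option B = 84 × £1,781.86 − £117,300 = £32,376.24.
Option B is lower by £20,054.76.

Option B by £20,050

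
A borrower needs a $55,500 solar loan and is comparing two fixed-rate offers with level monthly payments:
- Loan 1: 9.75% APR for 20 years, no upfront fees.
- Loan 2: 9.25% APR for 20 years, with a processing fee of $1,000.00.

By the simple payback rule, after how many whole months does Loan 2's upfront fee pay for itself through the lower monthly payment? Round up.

Loan 1: at 9.75% the monthly rate is 0.0081250, so the payment is 55,500 × 0.0081250 / (1 − 1.0081250^−240) = $526.43.
Loan 2: at 9.25% the monthly rate is 0.0077083, so the payment is 55,500 × 0.0077083 / (1 − 1.0077083^−240) = $508.31.
Monthly savings = $526.43 − $508.31 = $18.12.
Break-even = $1,000.00 / $18.12 = 55.19 → 56 months.

56 months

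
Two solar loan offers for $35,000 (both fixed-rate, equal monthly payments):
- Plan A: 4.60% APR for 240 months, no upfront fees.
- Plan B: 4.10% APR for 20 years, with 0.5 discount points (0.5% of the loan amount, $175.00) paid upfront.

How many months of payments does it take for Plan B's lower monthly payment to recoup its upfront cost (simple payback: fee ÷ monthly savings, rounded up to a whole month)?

Plan A: monthly rate = 4.6%/12 = 0.0038333; payment = 35,000 × 0.0038333 / (1 − (1+0.0038333)^−240) = $223.32.
Plan B: at 4.10% the monthly rate is 0.0034167, so the payment is 35,000 × 0.0034167 / (1 − 1.0034167^−240) = $213.94.
Monthly savings = $223.32 − $213.94 = $9.38.
Break-even = $175.00 / $9.38 = 18.66 → 19 months.

19 months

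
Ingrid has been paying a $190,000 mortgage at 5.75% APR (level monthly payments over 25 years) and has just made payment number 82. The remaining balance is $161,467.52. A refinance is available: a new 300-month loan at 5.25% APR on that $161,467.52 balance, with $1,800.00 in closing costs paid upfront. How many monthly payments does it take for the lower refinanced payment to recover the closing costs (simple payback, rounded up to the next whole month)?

8 months

Current payment = 190,000 × 5.75%/12 / (1 − (1+0.0047917)^−300) = $1,195.30.
Refinanced payment = 161,467.52 × 0.0043750 / (1 − (1+0.0043750)^−300) = $967.59.
Monthly savings = $1,195.30 − $967.59 = $227.71.
Break-even = $1,800.00 / $227.71 = 7.90 → 8 months.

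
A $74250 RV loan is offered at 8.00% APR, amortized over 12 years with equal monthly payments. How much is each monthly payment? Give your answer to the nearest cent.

$803.72

At 8.00% the monthly rate is 0.0066667, so the payment is 74,250 × 0.0066667 / (1 − 1.0066667^−144) = $803.72.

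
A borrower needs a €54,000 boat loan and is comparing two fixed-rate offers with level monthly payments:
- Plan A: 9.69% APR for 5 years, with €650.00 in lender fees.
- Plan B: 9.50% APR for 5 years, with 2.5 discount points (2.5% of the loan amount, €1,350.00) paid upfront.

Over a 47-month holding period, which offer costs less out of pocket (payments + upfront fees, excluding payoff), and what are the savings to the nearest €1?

Plan A by €464

Plan A: at 9.69% the monthly rate is 0.0080750, so the payment is 54,000 × 0.0080750 / (1 − 1.0080750^−60) = €1,139.12.
Plan B: at 9.50% the monthly rate is 0.0079167, so the payment is 54,000 × 0.0079167 / (1 − 1.0079167^−60) = €1,134.10.
Over 47 months: Plan A costs 47 × €1,139.12 + €650.00 = €54,188.64; Plan B costs 47 × €1,134.10 + €1,350.00 = €54,652.70.
Plan A is cheaper by €54,652.70 − €54,188.64 = €464.06.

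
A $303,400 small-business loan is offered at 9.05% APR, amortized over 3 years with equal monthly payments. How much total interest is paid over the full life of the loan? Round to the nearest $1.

At 9.05% the monthly rate is 0.0075417, so the payment is 303,400 × 0.0075417 / (1 − 1.0075417^−36) = $9,655.10.
Total paid = 36 × $9,655.10 = $347,583.60; interest = $347,583.60 − $303,400 = $44,183.60.

$44,184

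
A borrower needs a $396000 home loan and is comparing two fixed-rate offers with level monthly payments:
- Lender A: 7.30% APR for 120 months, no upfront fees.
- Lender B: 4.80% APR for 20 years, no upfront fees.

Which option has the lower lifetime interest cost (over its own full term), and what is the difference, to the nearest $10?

Lender A: monthly rate = 7.3%/12 = 0.0060833; payment = 396,000 × 0.0060833 / (1 − (1+0.0060833)^−120) = $4,659.36.
Total interest on Lender A = 120 × $4,659.36 − $396,000 = $163,123.20.
Lender B: at 4.80% the monthly rate is 0.0040000, so the payment is 396,000 × 0.0040000 / (1 − 1.0040000^−240) = $2,569.87.
Total interest on Lender B = 240 × $2,569.87 − $396,000 = $220,768.80.
Lender A is lower by $57,645.60.

Lender A by $57,650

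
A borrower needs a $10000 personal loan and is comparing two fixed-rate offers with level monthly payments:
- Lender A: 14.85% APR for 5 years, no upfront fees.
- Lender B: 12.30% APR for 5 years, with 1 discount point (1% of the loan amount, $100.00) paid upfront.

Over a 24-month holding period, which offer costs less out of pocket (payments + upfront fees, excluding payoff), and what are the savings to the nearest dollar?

Lender A: at 14.85% the monthly rate is 0.0123750, so the payment is 10,000 × 0.0123750 / (1 − 1.0123750^−60) = $237.11.
Lender B: monthly rate = 12.3%/12 = 0.0102500; payment = 10,000 × 0.0102500 / (1 − (1+0.0102500)^−60) = $223.96.
Over 24 months: Lender A costs 24 × $237.11 = $5,690.64; Lender B costs 24 × $223.96 + $100.00 = $5,475.04.
Lender B is cheaper by $5,690.64 − $5,475.04 = $215.60.

Lender B by $216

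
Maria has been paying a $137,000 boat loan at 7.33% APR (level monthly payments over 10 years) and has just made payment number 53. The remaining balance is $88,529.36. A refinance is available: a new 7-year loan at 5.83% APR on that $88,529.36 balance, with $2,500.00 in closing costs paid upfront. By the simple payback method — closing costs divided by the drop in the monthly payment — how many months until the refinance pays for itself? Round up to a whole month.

8 months

Current payment = 137,000 × 7.33%/12 / (1 − (1+0.0061083)^−120) = $1,614.08.
Refinanced payment = 88,529.36 × 0.0048583 / (1 − (1+0.0048583)^−84) = $1,286.08.
Monthly savings = $1,614.08 − $1,286.08 = $328.00.
Break-even = $2,500.00 / $328.00 = 7.62 → 8 months.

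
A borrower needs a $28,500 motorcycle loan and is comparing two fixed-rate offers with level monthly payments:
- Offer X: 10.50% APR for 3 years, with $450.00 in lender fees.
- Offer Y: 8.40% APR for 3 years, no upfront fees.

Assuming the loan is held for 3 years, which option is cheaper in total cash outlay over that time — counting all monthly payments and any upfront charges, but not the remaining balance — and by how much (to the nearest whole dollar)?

Offer Y by $1,457

Offer X: monthly rate = 10.5%/12 = 0.0087500; payment = 28,500 × 0.0087500 / (1 − (1+0.0087500)^−36) = $926.32.
Offer Y: at 8.40% the monthly rate is 0.0070000, so the payment is 28,500 × 0.0070000 / (1 − 1.0070000^−36) = $898.35.
Over 36 months: Offer X costs 36 × $926.32 + $450.00 = $33,797.52; Offer Y costs 36 × $898.35 = $32,340.60.
Offer Y is cheaper by $33,797.52 − $32,340.60 = $1,456.92.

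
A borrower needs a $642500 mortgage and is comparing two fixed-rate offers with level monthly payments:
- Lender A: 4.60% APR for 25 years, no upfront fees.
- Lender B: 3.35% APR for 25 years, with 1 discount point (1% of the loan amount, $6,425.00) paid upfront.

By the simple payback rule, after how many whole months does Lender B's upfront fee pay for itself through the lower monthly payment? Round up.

15 months

Lender A: at 4.60% the monthly rate is 0.0038333, so the payment is 642,500 × 0.0038333 / (1 − 1.0038333^−300) = $3,607.79.
Lender B: monthly rate = 3.35%/12 = 0.0027917; payment = 642,500 × 0.0027917 / (1 − (1+0.0027917)^−300) = $3,165.05.
Monthly savings = $3,607.79 − $3,165.05 = $442.74.
Break-even = $6,425.00 / $442.74 = 14.51 → 15 months.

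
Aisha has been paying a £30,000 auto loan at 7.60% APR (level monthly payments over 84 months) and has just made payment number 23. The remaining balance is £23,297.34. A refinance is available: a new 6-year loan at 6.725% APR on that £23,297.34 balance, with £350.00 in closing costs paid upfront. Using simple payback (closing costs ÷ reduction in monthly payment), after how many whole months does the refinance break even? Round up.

6 months

Current payment = 30,000 × 7.6%/12 / (1 − (1+0.0063333)^−84) = £461.63.
Refinanced payment = 23,297.34 × 0.0056042 / (1 − (1+0.0056042)^−72) = £394.13.
Monthly savings = £461.63 − £394.13 = £67.50.
Break-even = £350.00 / £67.50 = 5.19 → 6 months.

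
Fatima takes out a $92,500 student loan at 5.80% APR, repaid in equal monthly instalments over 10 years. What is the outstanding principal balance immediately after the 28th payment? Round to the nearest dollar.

$75,436

With monthly rate i = 5.8%/12 = 0.0048333, the balance after k of n payments is P · [(1+i)^n − (1+i)^k] / [(1+i)^n − 1].
(1+0.0048333)^120 = 1.78354478 and (1+0.0048333)^28 = 1.14454517, so the balance is 92,500 × (1.78354478 − 1.14454517) / (1.78354478 − 1) = $75,435.97.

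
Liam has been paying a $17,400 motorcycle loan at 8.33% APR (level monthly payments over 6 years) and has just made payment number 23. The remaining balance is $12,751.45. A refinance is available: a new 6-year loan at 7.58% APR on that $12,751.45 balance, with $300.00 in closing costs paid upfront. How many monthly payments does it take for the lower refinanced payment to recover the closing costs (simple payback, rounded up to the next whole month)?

Current payment = 17,400 × 8.33%/12 / (1 − (1+0.0069417)^−72) = $307.89.
Refinanced payment = 12,751.45 × 0.0063167 / (1 − (1+0.0063167)^−72) = $220.97.
Monthly savings = $307.89 − $220.97 = $86.92.
Break-even = $300.00 / $86.92 = 3.45 → 4 months.

4 months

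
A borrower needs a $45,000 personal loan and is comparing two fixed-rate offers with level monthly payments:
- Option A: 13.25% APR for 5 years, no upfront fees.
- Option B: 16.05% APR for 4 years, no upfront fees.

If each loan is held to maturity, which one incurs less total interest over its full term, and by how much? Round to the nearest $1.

Option A: at 13.25% the monthly rate is 0.0110417, so the payment is 45,000 × 0.0110417 / (1 − 1.0110417^−60) = $1,029.66.
Total interest on Option A = 60 × $1,029.66 − $45,000 = $16,779.60.
Option B: monthly rate = 16.05%/12 = 0.0133750; payment = 45,000 × 0.0133750 / (1 − (1+0.0133750)^−48) = $1,276.47.
Total interest on Option B = 48 × $1,276.47 − $45,000 = $16,270.56.
Option B is lower by $509.04.

Option B by $509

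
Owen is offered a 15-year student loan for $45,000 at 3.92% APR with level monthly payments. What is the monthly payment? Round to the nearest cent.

At 3.92% the monthly rate is 0.0032667, so the payment is 45,000 × 0.0032667 / (1 − 1.0032667^−180) = $331.06.

$331.06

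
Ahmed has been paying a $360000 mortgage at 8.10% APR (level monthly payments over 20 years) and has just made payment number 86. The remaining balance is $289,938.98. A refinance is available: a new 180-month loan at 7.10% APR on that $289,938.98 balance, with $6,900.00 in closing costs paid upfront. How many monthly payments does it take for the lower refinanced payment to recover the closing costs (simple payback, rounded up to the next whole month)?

17 months

Current payment = 360,000 × 8.1%/12 / (1 − (1+0.0067500)^−240) = $3,033.63.
Refinanced payment = 289,938.98 × 0.0059167 / (1 − (1+0.0059167)^−180) = $2,622.29.
Monthly savings = $3,033.63 − $2,622.29 = $411.34.
Break-even = $6,900.00 / $411.34 = 16.77 → 17 months.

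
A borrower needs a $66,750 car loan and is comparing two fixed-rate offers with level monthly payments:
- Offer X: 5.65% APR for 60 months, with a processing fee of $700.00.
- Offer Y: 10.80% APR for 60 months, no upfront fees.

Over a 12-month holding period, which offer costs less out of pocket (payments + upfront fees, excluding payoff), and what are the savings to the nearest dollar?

Offer X: monthly rate = 5.65%/12 = 0.0047083; payment = 66,750 × 0.0047083 / (1 − (1+0.0047083)^−60) = $1,279.63.
Offer Y: at 10.80% the monthly rate is 0.0090000, so the payment is 66,750 × 0.0090000 / (1 − 1.0090000^−60) = $1,444.66.
Over 12 months: Offer X costs 12 × $1,279.63 + $700.00 = $16,055.56; Offer Y costs 12 × $1,444.66 = $17,335.92.
Offer X is cheaper by $17,335.92 − $16,055.56 = $1,280.36.

Offer X by $1,280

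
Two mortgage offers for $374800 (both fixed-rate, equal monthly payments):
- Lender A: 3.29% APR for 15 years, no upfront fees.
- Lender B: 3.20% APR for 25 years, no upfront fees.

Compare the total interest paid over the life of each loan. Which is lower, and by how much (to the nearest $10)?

Lender A: at 3.29% the monthly rate is 0.0027417, so the payment is 374,800 × 0.0027417 / (1 − 1.0027417^−180) = $2,640.90.
Total interest on Lender A = 180 × $2,640.90 − $374,800 = $100,562.00.
Lender B: monthly rate = 3.2%/12 = 0.0026667; payment = 374,800 × 0.0026667 / (1 − (1+0.0026667)^−300) = $1,816.58.
Total interest on Lender B = 300 × $1,816.58 − $374,800 = $170,174.00.
Lender A is lower by $69,612.00.

Lender A by $69,610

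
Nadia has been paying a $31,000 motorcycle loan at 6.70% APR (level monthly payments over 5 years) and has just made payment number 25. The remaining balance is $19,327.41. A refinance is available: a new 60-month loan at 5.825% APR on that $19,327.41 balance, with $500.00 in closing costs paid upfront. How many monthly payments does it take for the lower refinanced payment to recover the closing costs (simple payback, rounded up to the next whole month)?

Current payment = 31,000 × 6.7%/12 / (1 − (1+0.0055833)^−60) = $609.46.
Refinanced payment = 19,327.41 × 0.0048542 / (1 − (1+0.0048542)^−60) = $372.08.
Monthly savings = $609.46 − $372.08 = $237.38.
Break-even = $500.00 / $237.38 = 2.11 → 3 months.

3 months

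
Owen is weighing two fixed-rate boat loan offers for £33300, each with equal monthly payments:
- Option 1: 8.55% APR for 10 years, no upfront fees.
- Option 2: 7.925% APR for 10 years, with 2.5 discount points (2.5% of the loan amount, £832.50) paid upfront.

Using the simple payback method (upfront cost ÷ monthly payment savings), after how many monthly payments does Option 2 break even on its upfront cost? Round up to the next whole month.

76 months

Option 1: monthly rate = 8.55%/12 = 0.0071250; payment = 33,300 × 0.0071250 / (1 − (1+0.0071250)^−120) = £413.76.
Option 2: monthly rate = 7.925%/12 = 0.0066042; payment = 33,300 × 0.0066042 / (1 − (1+0.0066042)^−120) = £402.70.
Monthly savings = £413.76 − £402.70 = £11.06.
Break-even = £832.50 / £11.06 = 75.27 → 76 months.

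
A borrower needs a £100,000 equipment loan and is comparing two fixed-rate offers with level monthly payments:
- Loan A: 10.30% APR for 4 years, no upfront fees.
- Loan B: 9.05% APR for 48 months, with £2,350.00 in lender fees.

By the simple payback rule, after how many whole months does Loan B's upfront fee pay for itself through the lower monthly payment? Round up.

Loan A: monthly rate = 10.3%/12 = 0.0085833; payment = 100,000 × 0.0085833 / (1 − (1+0.0085833)^−48) = £2,550.69.
Loan B: at 9.05% the monthly rate is 0.0075417, so the payment is 100,000 × 0.0075417 / (1 − 1.0075417^−48) = £2,490.88.
Monthly savings = £2,550.69 − £2,490.88 = £59.81.
Break-even = £2,350.00 / £59.81 = 39.29 → 40 months.

40 months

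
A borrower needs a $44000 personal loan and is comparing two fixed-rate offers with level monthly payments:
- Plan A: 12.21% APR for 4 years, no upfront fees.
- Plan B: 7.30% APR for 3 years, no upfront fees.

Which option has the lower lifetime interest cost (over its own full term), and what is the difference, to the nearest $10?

Plan B by $6,710

Plan A: at 12.21% the monthly rate is 0.0101750, so the payment is 44,000 × 0.0101750 / (1 − 1.0101750^−48) = $1,163.23.
Total interest on Plan A = 48 × $1,163.23 − $44,000 = $11,835.04.
Plan B: at 7.30% the monthly rate is 0.0060833, so the payment is 44,000 × 0.0060833 / (1 − 1.0060833^−36) = $1,364.64.
Total interest on Plan B = 36 × $1,364.64 − $44,000 = $5,127.04.
Plan B is lower by $6,708.00.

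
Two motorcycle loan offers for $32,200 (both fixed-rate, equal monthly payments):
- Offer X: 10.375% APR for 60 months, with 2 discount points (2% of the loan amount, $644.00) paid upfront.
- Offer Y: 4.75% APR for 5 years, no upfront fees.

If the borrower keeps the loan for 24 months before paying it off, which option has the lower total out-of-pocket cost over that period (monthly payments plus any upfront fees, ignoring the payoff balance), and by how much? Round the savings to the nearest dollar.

Offer Y by $2,711

Offer X: at 10.375% the monthly rate is 0.0086458, so the payment is 32,200 × 0.0086458 / (1 − 1.0086458^−60) = $690.11.
Offer Y: at 4.75% the monthly rate is 0.0039583, so the payment is 32,200 × 0.0039583 / (1 − 1.0039583^−60) = $603.97.
Over 24 months: Offer X costs 24 × $690.11 + $644.00 = $17,206.64; Offer Y costs 24 × $603.97 = $14,495.28.
Offer Y is cheaper by $17,206.64 − $14,495.28 = $2,711.36.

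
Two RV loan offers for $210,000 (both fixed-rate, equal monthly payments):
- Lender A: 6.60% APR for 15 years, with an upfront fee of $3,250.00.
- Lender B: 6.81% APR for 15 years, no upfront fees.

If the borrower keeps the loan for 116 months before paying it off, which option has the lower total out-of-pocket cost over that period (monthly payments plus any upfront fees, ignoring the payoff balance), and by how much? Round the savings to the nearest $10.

Lender B by $420

Lender A: monthly rate = 6.6%/12 = 0.0055000; payment = 210,000 × 0.0055000 / (1 − (1+0.0055000)^−180) = $1,840.89.
Lender B: monthly rate = 6.81%/12 = 0.0056750; payment = 210,000 × 0.0056750 / (1 − (1+0.0056750)^−180) = $1,865.30.
Over 116 months: Lender A costs 116 × $1,840.89 + $3,250.00 = $216,793.24; Lender B costs 116 × $1,865.30 = $216,374.80.
Lender B is cheaper by $216,793.24 − $216,374.80 = $418.44.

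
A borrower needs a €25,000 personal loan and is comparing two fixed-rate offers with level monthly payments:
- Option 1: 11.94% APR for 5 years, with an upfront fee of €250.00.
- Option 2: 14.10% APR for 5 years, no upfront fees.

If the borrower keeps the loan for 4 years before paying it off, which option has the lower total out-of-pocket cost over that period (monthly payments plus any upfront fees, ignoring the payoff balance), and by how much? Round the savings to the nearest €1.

Option 1: at 11.94% the monthly rate is 0.0099500, so the payment is 25,000 × 0.0099500 / (1 − 1.0099500^−60) = €555.35.
Option 2: at 14.10% the monthly rate is 0.0117500, so the payment is 25,000 × 0.0117500 / (1 − 1.0117500^−60) = €583.00.
Over 48 months: Option 1 costs 48 × €555.35 + €250.00 = €26,906.80; Option 2 costs 48 × €583.00 = €27,984.00.
Option 1 is cheaper by €27,984.00 − €26,906.80 = €1,077.20.

Option 1 by €1,077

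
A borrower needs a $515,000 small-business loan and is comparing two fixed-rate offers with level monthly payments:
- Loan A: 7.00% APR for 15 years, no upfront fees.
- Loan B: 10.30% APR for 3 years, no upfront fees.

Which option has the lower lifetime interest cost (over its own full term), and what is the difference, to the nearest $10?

Loan A: at 7.00% the monthly rate is 0.0058333, so the payment is 515,000 × 0.0058333 / (1 − 1.0058333^−180) = $4,628.97.
Total interest on Loan A = 180 × $4,628.97 − $515,000 = $318,214.60.
Loan B: at 10.30% the monthly rate is 0.0085833, so the payment is 515,000 × 0.0085833 / (1 − 1.0085833^−36) = $16,690.23.
Total interest on Loan B = 36 × $16,690.23 − $515,000 = $85,848.28.
Loan B is lower by $232,366.32.

Loan B by $232,370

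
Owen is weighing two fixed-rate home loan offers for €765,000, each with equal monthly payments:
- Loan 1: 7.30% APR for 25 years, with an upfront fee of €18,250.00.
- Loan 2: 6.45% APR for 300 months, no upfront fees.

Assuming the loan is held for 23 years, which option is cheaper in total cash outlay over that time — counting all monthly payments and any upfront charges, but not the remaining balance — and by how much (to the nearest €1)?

Loan 2 by €132,150

Loan 1: monthly rate = 7.3%/12 = 0.0060833; payment = 765,000 × 0.0060833 / (1 − (1+0.0060833)^−300) = €5,554.14.
Loan 2: monthly rate = 6.45%/12 = 0.0053750; payment = 765,000 × 0.0053750 / (1 − (1+0.0053750)^−300) = €5,141.46.
Over 276 months: Loan 1 costs 276 × €5,554.14 + €18,250.00 = €1,551,192.64; Loan 2 costs 276 × €5,141.46 = €1,419,042.96.
Loan 2 is cheaper by €1,551,192.64 − €1,419,042.96 = €132,149.68.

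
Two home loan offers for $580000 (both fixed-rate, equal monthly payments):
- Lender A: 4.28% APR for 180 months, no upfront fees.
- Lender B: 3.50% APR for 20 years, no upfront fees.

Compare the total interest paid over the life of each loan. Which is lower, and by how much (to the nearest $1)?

Lender A by $20,339

Lender A: at 4.28% the monthly rate is 0.0035667, so the payment is 580,000 × 0.0035667 / (1 − 1.0035667^−180) = $4,372.03.
Total interest on Lender A = 180 × $4,372.03 − $580,000 = $206,965.40.
Lender B: monthly rate = 3.5%/12 = 0.0029167; payment = 580,000 × 0.0029167 / (1 − (1+0.0029167)^−240) = $3,363.77.
Total interest on Lender B = 240 × $3,363.77 − $580,000 = $227,304.80.
Lender A is lower by $20,339.40.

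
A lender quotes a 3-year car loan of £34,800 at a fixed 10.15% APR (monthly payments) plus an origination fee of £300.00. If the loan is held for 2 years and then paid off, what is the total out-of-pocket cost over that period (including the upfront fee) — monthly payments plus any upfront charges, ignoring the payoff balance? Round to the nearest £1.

£27,308

Monthly rate = 10.15%/12 = 0.0084583; payment = 34,800 × 0.0084583 / (1 − (1+0.0084583)^−36) = £1,125.35.
Total outlay = 24 × £1,125.35 + £300.00 = £27,308.40.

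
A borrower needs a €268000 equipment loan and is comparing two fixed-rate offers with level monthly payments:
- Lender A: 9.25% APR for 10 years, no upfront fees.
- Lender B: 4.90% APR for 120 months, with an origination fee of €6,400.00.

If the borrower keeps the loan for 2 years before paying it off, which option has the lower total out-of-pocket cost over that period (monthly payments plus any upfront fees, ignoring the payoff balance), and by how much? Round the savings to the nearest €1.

Lender B by €8,043

Lender A: monthly rate = 9.25%/12 = 0.0077083; payment = 268,000 × 0.0077083 / (1 − (1+0.0077083)^−120) = €3,431.28.
Lender B: monthly rate = 4.9%/12 = 0.0040833; payment = 268,000 × 0.0040833 / (1 − (1+0.0040833)^−120) = €2,829.47.
Over 24 months: Lender A costs 24 × €3,431.28 = €82,350.72; Lender B costs 24 × €2,829.47 + €6,400.00 = €74,307.28.
Lender B is cheaper by €82,350.72 − €74,307.28 = €8,043.44.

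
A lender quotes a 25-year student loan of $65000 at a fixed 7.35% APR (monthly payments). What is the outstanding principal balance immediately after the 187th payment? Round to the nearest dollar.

With monthly rate i = 7.35%/12 = 0.0061250, the balance after k of n payments is P · [(1+i)^n − (1+i)^k] / [(1+i)^n − 1].
(1+0.0061250)^300 = 6.24571438 and (1+0.0061250)^187 = 3.13265706, so the balance is 65,000 × (6.24571438 − 3.13265706) / (6.24571438 − 1) = $38,574.10.

$38,574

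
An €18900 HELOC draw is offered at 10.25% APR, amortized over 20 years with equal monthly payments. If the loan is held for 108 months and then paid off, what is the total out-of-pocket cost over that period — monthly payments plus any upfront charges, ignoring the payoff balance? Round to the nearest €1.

Monthly rate = 10.25%/12 = 0.0085417; payment = 18,900 × 0.0085417 / (1 − (1+0.0085417)^−240) = €185.53.
Total outlay = 108 × €185.53 = €20,037.24.

€20,037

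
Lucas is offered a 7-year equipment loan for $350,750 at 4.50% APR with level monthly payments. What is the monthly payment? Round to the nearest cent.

At 4.50% the monthly rate is 0.0037500, so the payment is 350,750 × 0.0037500 / (1 − 1.0037500^−84) = $4,875.48.

$4,875.48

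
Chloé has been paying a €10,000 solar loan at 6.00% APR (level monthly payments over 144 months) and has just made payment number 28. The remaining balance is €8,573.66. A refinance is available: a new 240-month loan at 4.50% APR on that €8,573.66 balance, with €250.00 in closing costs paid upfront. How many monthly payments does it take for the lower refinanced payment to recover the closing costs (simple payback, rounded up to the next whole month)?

Current payment = 10,000 × 6%/12 / (1 − (1+0.0050000)^−144) = €97.59.
Refinanced payment = 8,573.66 × 0.0037500 / (1 − (1+0.0037500)^−240) = €54.24.
Monthly savings = €97.59 − €54.24 = €43.35.
Break-even = €250.00 / €43.35 = 5.77 → 6 months.

6 months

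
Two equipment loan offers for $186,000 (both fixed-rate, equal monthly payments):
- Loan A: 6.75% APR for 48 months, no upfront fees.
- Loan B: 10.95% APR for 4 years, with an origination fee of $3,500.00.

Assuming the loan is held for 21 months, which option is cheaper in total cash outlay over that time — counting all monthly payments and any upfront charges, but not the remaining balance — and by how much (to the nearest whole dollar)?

Loan A by $11,276

Loan A: at 6.75% the monthly rate is 0.0056250, so the payment is 186,000 × 0.0056250 / (1 − 1.0056250^−48) = $4,432.46.
Loan B: monthly rate = 10.95%/12 = 0.0091250; payment = 186,000 × 0.0091250 / (1 − (1+0.0091250)^−48) = $4,802.75.
Over 21 months: Loan A costs 21 × $4,432.46 = $93,081.66; Loan B costs 21 × $4,802.75 + $3,500.00 = $104,357.75.
Loan A is cheaper by $104,357.75 − $93,081.66 = $11,276.09.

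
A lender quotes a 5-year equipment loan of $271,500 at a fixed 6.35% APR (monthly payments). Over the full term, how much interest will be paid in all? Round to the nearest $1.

Monthly rate = 6.35%/12 = 0.0052917; payment = 271,500 × 0.0052917 / (1 − (1+0.0052917)^−60) = $5,293.15.
Total paid = 60 × $5,293.15 = $317,589.00; interest = $317,589.00 − $271,500 = $46,089.00.

$46,089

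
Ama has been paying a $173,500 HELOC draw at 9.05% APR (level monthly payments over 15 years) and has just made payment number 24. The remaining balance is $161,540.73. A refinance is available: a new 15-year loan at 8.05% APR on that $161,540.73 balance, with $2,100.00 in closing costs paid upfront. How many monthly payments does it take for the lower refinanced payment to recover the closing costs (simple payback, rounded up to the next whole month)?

Current payment = 173,500 × 9.05%/12 / (1 − (1+0.0075417)^−180) = $1,764.92.
Refinanced payment = 161,540.73 × 0.0067083 / (1 − (1+0.0067083)^−180) = $1,548.43.
Monthly savings = $1,764.92 − $1,548.43 = $216.49.
Break-even = $2,100.00 / $216.49 = 9.70 → 10 months.

10 months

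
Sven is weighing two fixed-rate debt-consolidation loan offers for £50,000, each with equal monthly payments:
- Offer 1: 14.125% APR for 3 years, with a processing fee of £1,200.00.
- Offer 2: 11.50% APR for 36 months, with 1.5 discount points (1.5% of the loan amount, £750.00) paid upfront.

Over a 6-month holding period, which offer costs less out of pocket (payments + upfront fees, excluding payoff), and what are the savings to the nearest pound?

Offer 1: at 14.125% the monthly rate is 0.0117708, so the payment is 50,000 × 0.0117708 / (1 − 1.0117708^−36) = £1,711.92.
Offer 2: at 11.50% the monthly rate is 0.0095833, so the payment is 50,000 × 0.0095833 / (1 − 1.0095833^−36) = £1,648.80.
Over 6 months: Offer 1 costs 6 × £1,711.92 + £1,200.00 = £11,471.52; Offer 2 costs 6 × £1,648.80 + £750.00 = £10,642.80.
Offer 2 is cheaper by £11,471.52 − £10,642.80 = £828.72.

Offer 2 by £829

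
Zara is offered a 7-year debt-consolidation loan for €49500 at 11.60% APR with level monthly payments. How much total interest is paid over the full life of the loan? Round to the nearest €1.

€23,014

Monthly rate = 11.6%/12 = 0.0096667; payment = 49,500 × 0.0096667 / (1 − (1+0.0096667)^−84) = €863.26.
Total paid = 84 × €863.26 = €72,513.84; interest = €72,513.84 − €49,500 = €23,013.84.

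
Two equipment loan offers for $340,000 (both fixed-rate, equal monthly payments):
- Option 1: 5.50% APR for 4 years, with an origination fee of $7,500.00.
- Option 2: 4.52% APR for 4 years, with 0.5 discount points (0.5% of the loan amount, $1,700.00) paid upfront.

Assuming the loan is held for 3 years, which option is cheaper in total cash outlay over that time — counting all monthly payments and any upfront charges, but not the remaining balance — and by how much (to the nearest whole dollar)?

Option 1: monthly rate = 5.5%/12 = 0.0045833; payment = 340,000 × 0.0045833 / (1 − (1+0.0045833)^−48) = $7,907.20.
Option 2: monthly rate = 4.52%/12 = 0.0037667; payment = 340,000 × 0.0037667 / (1 − (1+0.0037667)^−48) = $7,756.25.
Over 36 months: Option 1 costs 36 × $7,907.20 + $7,500.00 = $292,159.20; Option 2 costs 36 × $7,756.25 + $1,700.00 = $280,925.00.
Option 2 is cheaper by $292,159.20 − $280,925.00 = $11,234.20.

Option 2 by $11,234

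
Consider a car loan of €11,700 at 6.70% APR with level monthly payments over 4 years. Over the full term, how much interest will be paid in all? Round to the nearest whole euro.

Monthly rate = 6.7%/12 = 0.0055833; payment = 11,700 × 0.0055833 / (1 − (1+0.0055833)^−48) = €278.55.
Total paid = 48 × €278.55 = €13,370.40; interest = €13,370.40 − €11,700 = €1,670.40.

€1,670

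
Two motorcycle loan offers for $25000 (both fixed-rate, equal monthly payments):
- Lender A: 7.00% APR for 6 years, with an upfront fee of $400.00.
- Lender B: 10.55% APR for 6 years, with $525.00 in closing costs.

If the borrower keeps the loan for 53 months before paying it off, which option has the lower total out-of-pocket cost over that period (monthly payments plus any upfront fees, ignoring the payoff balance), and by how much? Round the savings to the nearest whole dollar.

Lender A by $2,451

Lender A: at 7.00% the monthly rate is 0.0058333, so the payment is 25,000 × 0.0058333 / (1 − 1.0058333^−72) = $426.23.
Lender B: at 10.55% the monthly rate is 0.0087917, so the payment is 25,000 × 0.0087917 / (1 − 1.0087917^−72) = $470.11.
Over 53 months: Lender A costs 53 × $426.23 + $400.00 = $22,990.19; Lender B costs 53 × $470.11 + $525.00 = $25,440.83.
Lender A is cheaper by $25,440.83 − $22,990.19 = $2,450.64.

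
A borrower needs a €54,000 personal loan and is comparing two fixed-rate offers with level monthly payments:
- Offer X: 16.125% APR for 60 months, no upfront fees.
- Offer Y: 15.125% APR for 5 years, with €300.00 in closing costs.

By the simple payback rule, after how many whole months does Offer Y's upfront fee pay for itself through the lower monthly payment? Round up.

Offer X: at 16.125% the monthly rate is 0.0134375, so the payment is 54,000 × 0.0134375 / (1 − 1.0134375^−60) = €1,316.76.
Offer Y: at 15.125% the monthly rate is 0.0126042, so the payment is 54,000 × 0.0126042 / (1 − 1.0126042^−60) = €1,288.20.
Monthly savings = €1,316.76 − €1,288.20 = €28.56.
Break-even = €300.00 / €28.56 = 10.50 → 11 months.

11 months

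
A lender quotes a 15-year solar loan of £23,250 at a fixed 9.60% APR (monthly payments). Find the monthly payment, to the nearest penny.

Monthly rate = 9.6%/12 = 0.0080000; payment = 23,250 × 0.0080000 / (1 − (1+0.0080000)^−180) = £244.19.

£244.19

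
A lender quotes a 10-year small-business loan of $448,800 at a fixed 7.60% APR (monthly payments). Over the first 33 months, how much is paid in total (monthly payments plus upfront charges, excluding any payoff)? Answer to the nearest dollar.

$176,576

Monthly rate = 7.6%/12 = 0.0063333; payment = 448,800 × 0.0063333 / (1 − (1+0.0063333)^−120) = $5,350.79.
Total outlay = 33 × $5,350.79 = $176,576.07.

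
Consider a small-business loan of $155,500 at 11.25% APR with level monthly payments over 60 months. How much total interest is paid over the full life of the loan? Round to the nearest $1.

$48,522

At 11.25% the monthly rate is 0.0093750, so the payment is 155,500 × 0.0093750 / (1 − 1.0093750^−60) = $3,400.37.
Total paid = 60 × $3,400.37 = $204,022.20; interest = $204,022.20 − $155,500 = $48,522.20.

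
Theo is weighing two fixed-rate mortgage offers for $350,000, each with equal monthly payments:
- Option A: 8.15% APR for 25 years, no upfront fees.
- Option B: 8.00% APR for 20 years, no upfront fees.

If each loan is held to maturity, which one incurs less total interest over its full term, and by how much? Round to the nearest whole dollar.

Option A: monthly rate = 8.15%/12 = 0.0067917; payment = 350,000 × 0.0067917 / (1 − (1+0.0067917)^−300) = $2,736.23.
Total interest on Option A = 300 × $2,736.23 − $350,000 = $470,869.00.
Option B: monthly rate = 8%/12 = 0.0066667; payment = 350,000 × 0.0066667 / (1 − (1+0.0066667)^−240) = $2,927.54.
Total interest on Option B = 240 × $2,927.54 − $350,000 = $352,609.60.
Option B is lower by $118,259.40.

Option B by $118,259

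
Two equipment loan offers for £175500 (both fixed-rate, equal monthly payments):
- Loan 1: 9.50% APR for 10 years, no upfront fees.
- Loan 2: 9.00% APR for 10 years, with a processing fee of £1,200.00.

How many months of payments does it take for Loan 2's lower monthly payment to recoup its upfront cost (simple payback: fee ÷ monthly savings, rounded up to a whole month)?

26 months

Loan 1: monthly rate = 9.5%/12 = 0.0079167; payment = 175,500 × 0.0079167 / (1 − (1+0.0079167)^−120) = £2,270.93.
Loan 2: at 9.00% the monthly rate is 0.0075000, so the payment is 175,500 × 0.0075000 / (1 − 1.0075000^−120) = £2,223.16.
Monthly savings = £2,270.93 − £2,223.16 = £47.77.
Break-even = £1,200.00 / £47.77 = 25.12 → 26 months.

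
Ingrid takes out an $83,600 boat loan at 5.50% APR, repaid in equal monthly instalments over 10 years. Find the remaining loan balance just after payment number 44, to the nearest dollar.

$58,114

With monthly rate i = 5.5%/12 = 0.0045833, the balance after k of n payments is P · [(1+i)^n − (1+i)^k] / [(1+i)^n − 1].
(1+0.0045833)^120 = 1.73107642 and (1+0.0045833)^44 = 1.22287656, so the balance is 83,600 × (1.73107642 − 1.22287656) / (1.73107642 − 1) = $58,113.63.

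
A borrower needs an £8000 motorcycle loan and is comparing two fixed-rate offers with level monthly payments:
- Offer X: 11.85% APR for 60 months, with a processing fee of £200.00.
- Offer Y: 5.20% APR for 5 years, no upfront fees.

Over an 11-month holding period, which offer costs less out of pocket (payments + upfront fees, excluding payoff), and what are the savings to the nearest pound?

Offer X: monthly rate = 11.85%/12 = 0.0098750; payment = 8,000 × 0.0098750 / (1 − (1+0.0098750)^−60) = £177.35.
Offer Y: monthly rate = 5.2%/12 = 0.0043333; payment = 8,000 × 0.0043333 / (1 − (1+0.0043333)^−60) = £151.70.
Over 11 months: Offer X costs 11 × £177.35 + £200.00 = £2,150.85; Offer Y costs 11 × £151.70 = £1,668.70.
Offer Y is cheaper by £2,150.85 − £1,668.70 = £482.15.

Offer Y by £482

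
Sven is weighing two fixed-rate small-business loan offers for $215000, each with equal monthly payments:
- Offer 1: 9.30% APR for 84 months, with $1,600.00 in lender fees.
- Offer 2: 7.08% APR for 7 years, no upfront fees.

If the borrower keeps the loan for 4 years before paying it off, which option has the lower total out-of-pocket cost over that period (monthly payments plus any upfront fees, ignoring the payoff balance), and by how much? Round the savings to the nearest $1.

Offer 1: at 9.30% the monthly rate is 0.0077500, so the payment is 215,000 × 0.0077500 / (1 − 1.0077500^−84) = $3,491.97.
Offer 2: monthly rate = 7.08%/12 = 0.0059000; payment = 215,000 × 0.0059000 / (1 − (1+0.0059000)^−84) = $3,253.34.
Over 48 months: Offer 1 costs 48 × $3,491.97 + $1,600.00 = $169,214.56; Offer 2 costs 48 × $3,253.34 = $156,160.32.
Offer 2 is cheaper by $169,214.56 − $156,160.32 = $13,054.24.

Offer 2 by $13,054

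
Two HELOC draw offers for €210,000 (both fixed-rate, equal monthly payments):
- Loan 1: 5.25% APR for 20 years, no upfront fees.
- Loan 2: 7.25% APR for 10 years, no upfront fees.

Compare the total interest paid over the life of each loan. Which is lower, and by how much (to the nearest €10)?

Loan 1: monthly rate = 5.25%/12 = 0.0043750; payment = 210,000 × 0.0043750 / (1 − (1+0.0043750)^−240) = €1,415.07.
Total interest on Loan 1 = 240 × €1,415.07 − €210,000 = €129,616.80.
Loan 2: monthly rate = 7.25%/12 = 0.0060417; payment = 210,000 × 0.0060417 / (1 − (1+0.0060417)^−120) = €2,465.42.
Total interest on Loan 2 = 120 × €2,465.42 − €210,000 = €85,850.40.
Loan 2 is lower by €43,766.40.

Loan 2 by €43,770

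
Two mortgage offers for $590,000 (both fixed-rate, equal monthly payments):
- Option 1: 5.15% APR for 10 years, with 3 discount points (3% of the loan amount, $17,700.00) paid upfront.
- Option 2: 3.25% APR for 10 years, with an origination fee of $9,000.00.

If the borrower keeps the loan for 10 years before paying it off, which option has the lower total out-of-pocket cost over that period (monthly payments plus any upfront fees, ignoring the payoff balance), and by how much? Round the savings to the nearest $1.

Option 2 by $72,995

Option 1: monthly rate = 5.15%/12 = 0.0042917; payment = 590,000 × 0.0042917 / (1 − (1+0.0042917)^−120) = $6,301.21.
Option 2: at 3.25% the monthly rate is 0.0027083, so the payment is 590,000 × 0.0027083 / (1 − 1.0027083^−120) = $5,765.42.
Over 120 months: Option 1 costs 120 × $6,301.21 + $17,700.00 = $773,845.20; Option 2 costs 120 × $5,765.42 + $9,000.00 = $700,850.40.
Option 2 is cheaper by $773,845.20 − $700,850.40 = $72,994.80.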